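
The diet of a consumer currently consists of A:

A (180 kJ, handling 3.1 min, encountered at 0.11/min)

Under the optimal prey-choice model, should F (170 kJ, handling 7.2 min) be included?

Intake rate on the current diet: R = (0.11×180) / (1 + 0.11×3.1) = 19.8/1.341 = 14.77 kJ/min.
F: E/h = 170/7.2 = 23.61 kJ/min.
Since 23.61 > R, including F increases the long-run rate.

Yes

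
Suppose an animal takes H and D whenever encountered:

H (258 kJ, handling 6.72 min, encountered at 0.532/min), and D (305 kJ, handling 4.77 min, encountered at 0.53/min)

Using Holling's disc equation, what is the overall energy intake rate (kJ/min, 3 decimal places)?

R = Σλ_iE_i / (1 + Σλ_ih_i)
Numerator: 0.532×258 + 0.53×305 = 298.9
Denominator: 1 + 0.532×6.72 + 0.53×4.77 = 7.103
R = 298.9/7.103 = 42.08 kJ/min

42.081 kJ/min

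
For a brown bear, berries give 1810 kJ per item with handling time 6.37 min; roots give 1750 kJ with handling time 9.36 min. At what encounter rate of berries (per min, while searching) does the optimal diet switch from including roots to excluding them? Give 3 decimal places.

0.302 per min

At the threshold, the rate on berries alone equals the profitability of roots: λ·1810/(1 + λ·6.37) = 1750/9.36 = 187.
Rearranging, λ(1810 − 187×6.37) = 187, so λ = 187/619 = 0.302 per min.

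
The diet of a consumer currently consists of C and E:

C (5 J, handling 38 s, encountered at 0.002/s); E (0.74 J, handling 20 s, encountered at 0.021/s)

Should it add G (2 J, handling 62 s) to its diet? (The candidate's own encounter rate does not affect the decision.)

On C and E alone, R = ΣλE/(1+Σλh) = 0.02554/1.496 = 0.01707 J/s.
Profitability of G: 2/62 = 0.03226 J/s.
Since 0.03226 > R, including G increases the long-run rate.

Yes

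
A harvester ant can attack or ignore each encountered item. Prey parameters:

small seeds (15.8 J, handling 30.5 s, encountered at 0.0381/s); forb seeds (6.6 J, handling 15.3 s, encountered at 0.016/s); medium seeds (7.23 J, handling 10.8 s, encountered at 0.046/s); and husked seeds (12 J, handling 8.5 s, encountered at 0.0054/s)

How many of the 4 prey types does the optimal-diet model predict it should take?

E/h in descending order: husked seeds 1.41, medium seeds 0.669, small seeds 0.518, forb seeds 0.431 J/s. The optimal diet is the largest prefix of this list for which every included type satisfies E_i/h_i > R on the types above it.
Rate on top 1: 0.06196. medium seeds: 0.669 > 0.06196 → include.
Rate on top 2: 0.2576. small seeds: 0.518 > 0.2576 → include.
Rate on top 3: 0.3695. forb seeds: 0.431 > 0.3695 → include.
Optimal diet: husked seeds, medium seeds, small seeds, forb seeds — 4 of 4 types.

4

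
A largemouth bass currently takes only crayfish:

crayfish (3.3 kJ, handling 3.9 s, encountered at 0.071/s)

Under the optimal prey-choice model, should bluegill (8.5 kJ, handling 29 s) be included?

Intake rate on the current diet: R = (0.071×3.3) / (1 + 0.071×3.9) = 0.2343/1.277 = 0.1835 kJ/s.
bluegill: E/h = 8.5/29 = 0.2931 kJ/s.
0.2931 > 0.1835, so adding bluegill raises the average — include it.

Yes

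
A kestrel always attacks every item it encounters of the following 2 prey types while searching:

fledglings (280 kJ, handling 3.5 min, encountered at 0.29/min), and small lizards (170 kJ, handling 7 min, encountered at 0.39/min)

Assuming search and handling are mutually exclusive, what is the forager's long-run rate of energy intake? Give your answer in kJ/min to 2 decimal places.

31.09 kJ/min

R = (0.29×280 + 0.39×170) / (1 + 0.29×3.5 + 0.39×7) = 147.5/4.745 = 31.09 kJ/min.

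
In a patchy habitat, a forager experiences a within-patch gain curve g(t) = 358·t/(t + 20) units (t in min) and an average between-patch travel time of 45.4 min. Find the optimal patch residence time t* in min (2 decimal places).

By the marginal value theorem, leave when the instantaneous gain rate g'(t) equals the habitat-wide average g(t)/(T + t).
g'(t) = 358·20/(t + 20)². Setting 358·20/(t+20)² = 358t/[(t+20)(45.4+t)] gives 20(45.4+t) = t(t+20), so t² = 20×45.4 = 908.
t* = √908 = 30.13 min.

30.13 min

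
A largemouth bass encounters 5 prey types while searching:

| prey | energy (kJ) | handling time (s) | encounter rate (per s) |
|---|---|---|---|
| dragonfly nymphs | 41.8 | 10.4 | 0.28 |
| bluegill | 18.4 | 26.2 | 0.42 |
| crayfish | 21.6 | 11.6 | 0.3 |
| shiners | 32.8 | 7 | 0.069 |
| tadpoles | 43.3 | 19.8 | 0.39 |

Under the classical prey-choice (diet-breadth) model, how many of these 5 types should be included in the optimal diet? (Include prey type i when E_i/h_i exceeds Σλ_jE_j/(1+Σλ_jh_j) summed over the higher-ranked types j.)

2

Rank by E/h (kJ/s): shiners 4.69, dragonfly nymphs 4.02, tadpoles 2.19, crayfish 1.86, bluegill 0.702. Include each in turn until the next type's E/h falls below the running intake rate.
Rate on top 1: 1.526. dragonfly nymphs: 4.02 > 1.526 → include.
Rate on top 2: 3.178. tadpoles: 2.19 < 3.178 → exclude; stop.
Optimal diet: shiners, dragonfly nymphs — 2 of 5 types.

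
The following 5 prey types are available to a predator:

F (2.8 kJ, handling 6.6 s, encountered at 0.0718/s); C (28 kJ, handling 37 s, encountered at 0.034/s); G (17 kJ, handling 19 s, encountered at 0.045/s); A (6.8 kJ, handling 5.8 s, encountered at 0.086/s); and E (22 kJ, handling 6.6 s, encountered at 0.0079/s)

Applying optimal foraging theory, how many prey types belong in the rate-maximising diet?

4

E/h in descending order: E 3.33, A 1.17, G 0.895, C 0.757, F 0.424 kJ/s. The optimal diet is the largest prefix of this list for which every included type satisfies E_i/h_i > R on the types above it.
Rate on top 1: 0.1652. A: 1.17 > 0.1652 → include.
Rate on top 2: 0.4891. G: 0.895 > 0.4891 → include.
Rate on top 3: 0.6333. C: 0.757 > 0.6333 → include.
Rate on top 4: 0.6757. F: 0.424 < 0.6757 → exclude; stop.
Optimal diet: E, A, G, C — 4 of 5 types.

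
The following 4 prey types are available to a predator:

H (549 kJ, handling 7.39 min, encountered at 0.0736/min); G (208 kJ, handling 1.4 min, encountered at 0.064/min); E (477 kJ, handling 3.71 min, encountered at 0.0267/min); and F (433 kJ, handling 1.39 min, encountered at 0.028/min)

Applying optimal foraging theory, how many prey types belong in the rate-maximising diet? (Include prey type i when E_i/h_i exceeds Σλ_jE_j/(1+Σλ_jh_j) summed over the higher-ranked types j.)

Profitabilities (E/h, kJ/min): F 312, G 149, E 129, H 74.3. Add prey in this order while the next type's profitability exceeds the intake rate on those already taken.
Rate on top 1: 11.67. G: 149 > 11.67 → include.
Rate on top 2: 22.54. E: 129 > 22.54 → include.
Rate on top 3: 31.1. H: 74.3 > 31.1 → include.
Optimal diet: F, G, E, H — 4 of 4 types.

4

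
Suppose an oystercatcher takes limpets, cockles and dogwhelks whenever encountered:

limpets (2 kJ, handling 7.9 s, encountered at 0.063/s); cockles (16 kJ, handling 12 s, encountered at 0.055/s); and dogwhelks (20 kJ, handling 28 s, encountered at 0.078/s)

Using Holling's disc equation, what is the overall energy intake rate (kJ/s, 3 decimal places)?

R = Σλ_iE_i / (1 + Σλ_ih_i)
Numerator: 0.063×2 + 0.055×16 + 0.078×20 = 2.566
Denominator: 1 + 0.063×7.9 + 0.055×12 + 0.078×28 = 4.342
R = 2.566/4.342 = 0.591 kJ/s

0.591 kJ/s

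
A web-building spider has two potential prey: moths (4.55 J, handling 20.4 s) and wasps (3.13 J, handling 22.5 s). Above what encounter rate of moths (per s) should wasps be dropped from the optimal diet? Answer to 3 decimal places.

Drop wasps once their profitability E₂/h₂ falls below the rate achievable on moths alone: E₂/h₂ = λE₁/(1 + λh₁).
Solve for λ: λE₁h₂ = E₂(1 + λh₁) → λ(E₁h₂ − E₂h₁) = E₂ → λ = E₂/(E₁h₂ − E₂h₁).
λ = 3.13/(4.55×22.5 − 3.13×20.4) = 3.13/38.52 = 0.08125 per s.

0.081 per s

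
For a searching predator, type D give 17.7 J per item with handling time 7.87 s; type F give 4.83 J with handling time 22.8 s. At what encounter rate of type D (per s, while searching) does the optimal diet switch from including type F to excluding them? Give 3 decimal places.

Drop type F once their profitability E₂/h₂ falls below the rate achievable on type D alone: E₂/h₂ = λE₁/(1 + λh₁).
Solve for λ: λE₁h₂ = E₂(1 + λh₁) → λ(E₁h₂ − E₂h₁) = E₂ → λ = E₂/(E₁h₂ − E₂h₁).
λ = 4.83/(17.7×22.8 − 4.83×7.87) = 4.83/365.5 = 0.01321 per s.

0.013 per s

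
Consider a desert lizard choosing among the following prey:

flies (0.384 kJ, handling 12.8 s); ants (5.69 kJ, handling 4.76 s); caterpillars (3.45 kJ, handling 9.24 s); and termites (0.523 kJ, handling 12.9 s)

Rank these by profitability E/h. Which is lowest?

flies

Profitability E/h (kJ/s): flies = 0.384/12.8 = 0.03, ants = 5.69/4.76 = 1.2, caterpillars = 3.45/9.24 = 0.373, termites = 0.523/12.9 = 0.0405.
Ranked: ants > caterpillars > termites > flies.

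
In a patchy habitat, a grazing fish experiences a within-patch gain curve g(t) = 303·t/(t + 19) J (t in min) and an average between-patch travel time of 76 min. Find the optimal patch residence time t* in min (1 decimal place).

38.0 min

Optimal t* satisfies g'(t*) = g(t*)/(T + t*).
g'(t) = 303·19/(t + 19)². Setting 303·19/(t+19)² = 303t/[(t+19)(76+t)] gives 19(76+t) = t(t+19), so t² = 19×76 = 1444.
t* = √1444 = 38 min.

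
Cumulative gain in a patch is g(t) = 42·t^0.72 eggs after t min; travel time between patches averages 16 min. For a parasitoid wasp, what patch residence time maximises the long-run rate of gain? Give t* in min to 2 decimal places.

By the marginal value theorem, leave when the instantaneous gain rate g'(t) equals the habitat-wide average g(t)/(T + t).
g'(t) = 0.72·42·t^-0.28. Setting 0.72·42·t^-0.28 = 42·t^0.72/(16+t) gives 0.72(16+t) = t, so 0.28·t = 0.72×16.
t* = 0.72×16/0.28 = 41.14 min.

41.14 min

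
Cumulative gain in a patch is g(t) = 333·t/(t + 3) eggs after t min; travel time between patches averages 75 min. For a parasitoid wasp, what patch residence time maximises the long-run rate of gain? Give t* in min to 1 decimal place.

15.0 min

Optimal t* satisfies g'(t*) = g(t*)/(T + t*).
g'(t) = 333·3/(t + 3)². Setting 333·3/(t+3)² = 333t/[(t+3)(75+t)] gives 3(75+t) = t(t+3), so t² = 3×75 = 225.
t* = √225 = 15 min.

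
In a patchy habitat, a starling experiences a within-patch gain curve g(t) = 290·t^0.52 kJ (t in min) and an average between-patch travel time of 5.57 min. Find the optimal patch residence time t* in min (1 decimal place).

6.0 min

Maximise g(t)/(T+t): set derivative to zero → g'(t)(T+t) = g(t).
g'(t) = 0.52·290·t^-0.48. Setting 0.52·290·t^-0.48 = 290·t^0.52/(5.57+t) gives 0.52(5.57+t) = t, so 0.48·t = 0.52×5.57.
t* = 0.52×5.57/0.48 = 6.034 min.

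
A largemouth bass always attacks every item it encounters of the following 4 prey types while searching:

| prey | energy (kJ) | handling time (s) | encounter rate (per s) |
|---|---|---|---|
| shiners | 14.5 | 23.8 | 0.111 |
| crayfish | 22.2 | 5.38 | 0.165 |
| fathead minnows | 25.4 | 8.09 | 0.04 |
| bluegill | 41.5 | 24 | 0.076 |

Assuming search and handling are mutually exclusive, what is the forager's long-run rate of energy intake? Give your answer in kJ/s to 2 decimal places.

1.41 kJ/s

Energy encountered per unit search time: 0.111×14.5 + 0.165×22.2 + 0.04×25.4 + 0.076×41.5 = 9.443 kJ/s.
Handling time per unit search time: 0.111×23.8 + 0.165×5.38 + 0.04×8.09 + 0.076×24 = 5.677.
Rate = 9.443/(1 + 5.677) = 1.414 kJ/s.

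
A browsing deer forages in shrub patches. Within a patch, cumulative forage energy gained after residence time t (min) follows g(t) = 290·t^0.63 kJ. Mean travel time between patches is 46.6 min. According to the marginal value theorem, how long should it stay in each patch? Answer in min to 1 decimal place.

Maximise g(t)/(T+t): set derivative to zero → g'(t)(T+t) = g(t).
g'(t) = 0.63·290·t^-0.37. Setting 0.63·290·t^-0.37 = 290·t^0.63/(46.6+t) gives 0.63(46.6+t) = t, so 0.37·t = 0.63×46.6.
t* = 0.63×46.6/0.37 = 79.35 min.

79.3 min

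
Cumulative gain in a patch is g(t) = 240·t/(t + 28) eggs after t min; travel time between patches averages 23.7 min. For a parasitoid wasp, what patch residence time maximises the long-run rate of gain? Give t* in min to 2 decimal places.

25.76 min

Optimal t* satisfies g'(t*) = g(t*)/(T + t*).
g'(t) = 240·28/(t + 28)². Setting 240·28/(t+28)² = 240t/[(t+28)(23.7+t)] gives 28(23.7+t) = t(t+28), so t² = 28×23.7 = 663.6.
t* = √663.6 = 25.76 min.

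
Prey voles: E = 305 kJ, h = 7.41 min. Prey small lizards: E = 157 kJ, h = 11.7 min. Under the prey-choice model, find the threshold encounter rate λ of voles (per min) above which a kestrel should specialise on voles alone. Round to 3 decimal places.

The zero-one rule: include small lizards iff E₂/h₂ > λE₁/(1+λh₁). Equality gives the switch point.
λE₁h₂ = E₂ + λE₂h₁ ⇒ λ = E₂/(E₁h₂ − E₂h₁) = 157/(3568 − 1163) = 0.06528 per min.

0.065 per min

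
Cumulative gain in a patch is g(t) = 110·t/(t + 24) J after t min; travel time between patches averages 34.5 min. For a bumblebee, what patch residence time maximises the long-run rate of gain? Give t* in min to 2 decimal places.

By the marginal value theorem, leave when the instantaneous gain rate g'(t) equals the habitat-wide average g(t)/(T + t).
g'(t) = 110·24/(t + 24)². Setting 110·24/(t+24)² = 110t/[(t+24)(34.5+t)] gives 24(34.5+t) = t(t+24), so t² = 24×34.5 = 828.
t* = √828 = 28.77 min.

28.77 min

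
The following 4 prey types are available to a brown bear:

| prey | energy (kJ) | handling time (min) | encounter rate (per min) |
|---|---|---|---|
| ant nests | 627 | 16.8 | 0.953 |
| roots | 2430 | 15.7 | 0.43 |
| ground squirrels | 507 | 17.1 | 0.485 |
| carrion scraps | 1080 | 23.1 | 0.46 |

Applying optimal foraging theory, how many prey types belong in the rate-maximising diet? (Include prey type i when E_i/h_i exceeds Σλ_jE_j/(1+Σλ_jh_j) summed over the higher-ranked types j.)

E/h in descending order: roots 155, carrion scraps 46.8, ant nests 37.3, ground squirrels 29.6 kJ/min. The optimal diet is the largest prefix of this list for which every included type satisfies E_i/h_i > R on the types above it.
Rate on top 1: 134.8. carrion scraps: 46.8 < 134.8 → exclude; stop.
Optimal diet: roots — 1 of 4 types.

1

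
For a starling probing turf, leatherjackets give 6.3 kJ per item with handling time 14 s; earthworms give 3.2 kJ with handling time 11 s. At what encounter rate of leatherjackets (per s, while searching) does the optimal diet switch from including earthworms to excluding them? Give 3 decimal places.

Drop earthworms once their profitability E₂/h₂ falls below the rate achievable on leatherjackets alone: E₂/h₂ = λE₁/(1 + λh₁).
Solve for λ: λE₁h₂ = E₂(1 + λh₁) → λ(E₁h₂ − E₂h₁) = E₂ → λ = E₂/(E₁h₂ − E₂h₁).
λ = 3.2/(6.3×11 − 3.2×14) = 3.2/24.5 = 0.1306 per s.

0.131 per s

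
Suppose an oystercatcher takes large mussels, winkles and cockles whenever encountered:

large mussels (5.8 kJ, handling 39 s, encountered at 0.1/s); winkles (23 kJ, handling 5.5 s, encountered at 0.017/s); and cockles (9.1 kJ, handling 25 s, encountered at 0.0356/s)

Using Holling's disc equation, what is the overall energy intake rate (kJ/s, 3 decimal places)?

Energy encountered per unit search time: 0.1×5.8 + 0.017×23 + 0.0356×9.1 = 1.295 kJ/s.
Handling time per unit search time: 0.1×39 + 0.017×5.5 + 0.0356×25 = 4.884.
Rate = 1.295/(1 + 4.884) = 0.2201 kJ/s.

0.220 kJ/s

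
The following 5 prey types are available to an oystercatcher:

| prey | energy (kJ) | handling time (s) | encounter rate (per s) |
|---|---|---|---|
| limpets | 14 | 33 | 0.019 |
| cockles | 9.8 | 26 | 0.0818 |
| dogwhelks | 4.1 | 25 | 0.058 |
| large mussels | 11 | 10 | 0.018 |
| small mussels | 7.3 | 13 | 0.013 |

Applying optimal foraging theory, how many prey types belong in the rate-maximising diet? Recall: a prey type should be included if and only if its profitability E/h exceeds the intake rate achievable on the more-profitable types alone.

4

Profitabilities (E/h, kJ/s): large mussels 1.1, small mussels 0.562, limpets 0.424, cockles 0.377, dogwhelks 0.164. Add prey in this order while the next type's profitability exceeds the intake rate on those already taken.
Rate on top 1: 0.1678. small mussels: 0.562 > 0.1678 → include.
Rate on top 2: 0.2171. limpets: 0.424 > 0.2171 → include.
Rate on top 3: 0.2828. cockles: 0.377 > 0.2828 → include.
Rate on top 4: 0.3316. dogwhelks: 0.164 < 0.3316 → exclude; stop.
Optimal diet: large mussels, small mussels, limpets, cockles — 4 of 5 types.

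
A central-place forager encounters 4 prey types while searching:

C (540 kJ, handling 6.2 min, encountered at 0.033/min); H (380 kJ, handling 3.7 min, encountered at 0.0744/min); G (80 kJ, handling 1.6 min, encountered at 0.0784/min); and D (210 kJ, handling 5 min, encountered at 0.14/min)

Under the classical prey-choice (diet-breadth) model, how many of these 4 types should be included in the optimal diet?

E/h in descending order: H 103, C 87.1, G 50, D 42 kJ/min. The optimal diet is the largest prefix of this list for which every included type satisfies E_i/h_i > R on the types above it.
Rate on top 1: 22.17. C: 87.1 > 22.17 → include.
Rate on top 2: 31.15. G: 50 > 31.15 → include.
Rate on top 3: 32.62. D: 42 > 32.62 → include.
Optimal diet: H, C, G, D — 4 of 4 types.

4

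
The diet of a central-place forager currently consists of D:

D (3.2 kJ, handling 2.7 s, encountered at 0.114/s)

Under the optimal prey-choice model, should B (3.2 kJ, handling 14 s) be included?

Current rate: (0.114×3.2)/(1 + 0.114×2.7) = 0.2789 kJ/s.
B: E/h = 3.2/14 = 0.2286 kJ/s.
Since 0.2286 < R, time spent handling B is better spent searching.

No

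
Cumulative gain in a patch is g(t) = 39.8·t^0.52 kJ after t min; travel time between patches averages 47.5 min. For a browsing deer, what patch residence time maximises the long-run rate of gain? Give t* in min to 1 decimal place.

51.5 min

Optimal t* satisfies g'(t*) = g(t*)/(T + t*).
g'(t) = 0.52·39.8·t^-0.48. Setting 0.52·39.8·t^-0.48 = 39.8·t^0.52/(47.5+t) gives 0.52(47.5+t) = t, so 0.48·t = 0.52×47.5.
t* = 0.52×47.5/0.48 = 51.46 min.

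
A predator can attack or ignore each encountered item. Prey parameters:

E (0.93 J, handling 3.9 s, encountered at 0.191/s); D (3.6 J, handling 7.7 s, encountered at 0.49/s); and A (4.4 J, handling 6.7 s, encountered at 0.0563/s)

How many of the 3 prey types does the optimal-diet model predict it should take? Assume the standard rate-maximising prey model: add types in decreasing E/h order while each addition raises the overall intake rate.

Profitabilities (E/h, J/s): A 0.657, D 0.468, E 0.238. Add prey in this order while the next type's profitability exceeds the intake rate on those already taken.
Rate on top 1: 0.1799. D: 0.468 > 0.1799 → include.
Rate on top 2: 0.3906. E: 0.238 < 0.3906 → exclude; stop.
Optimal diet: A, D — 2 of 3 types.

2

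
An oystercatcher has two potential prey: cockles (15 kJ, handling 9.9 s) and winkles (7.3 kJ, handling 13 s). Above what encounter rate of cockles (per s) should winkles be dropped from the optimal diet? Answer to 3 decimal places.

0.059 per s

The zero-one rule: include winkles iff E₂/h₂ > λE₁/(1+λh₁). Equality gives the switch point.
λE₁h₂ = E₂ + λE₂h₁ ⇒ λ = E₂/(E₁h₂ − E₂h₁) = 7.3/(195 − 72.27) = 0.05948 per s.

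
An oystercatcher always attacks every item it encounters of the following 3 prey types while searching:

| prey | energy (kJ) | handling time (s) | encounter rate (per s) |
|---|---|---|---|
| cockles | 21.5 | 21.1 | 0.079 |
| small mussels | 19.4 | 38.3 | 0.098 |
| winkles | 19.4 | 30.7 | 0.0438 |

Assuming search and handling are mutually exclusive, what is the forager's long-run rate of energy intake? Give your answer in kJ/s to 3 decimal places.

R = Σλ_iE_i / (1 + Σλ_ih_i)
Numerator: 0.079×21.5 + 0.098×19.4 + 0.0438×19.4 = 4.449
Denominator: 1 + 0.079×21.1 + 0.098×38.3 + 0.0438×30.7 = 7.765
R = 4.449/7.765 = 0.573 kJ/s

0.573 kJ/s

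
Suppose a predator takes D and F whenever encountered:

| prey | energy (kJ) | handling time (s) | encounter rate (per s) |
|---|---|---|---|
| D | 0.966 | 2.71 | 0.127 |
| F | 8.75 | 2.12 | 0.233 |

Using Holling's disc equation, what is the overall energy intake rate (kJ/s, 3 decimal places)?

1.176 kJ/s

Energy encountered per unit search time: 0.127×0.966 + 0.233×8.75 = 2.161 kJ/s.
Handling time per unit search time: 0.127×2.71 + 0.233×2.12 = 0.8381.
Rate = 2.161/(1 + 0.8381) = 1.176 kJ/s.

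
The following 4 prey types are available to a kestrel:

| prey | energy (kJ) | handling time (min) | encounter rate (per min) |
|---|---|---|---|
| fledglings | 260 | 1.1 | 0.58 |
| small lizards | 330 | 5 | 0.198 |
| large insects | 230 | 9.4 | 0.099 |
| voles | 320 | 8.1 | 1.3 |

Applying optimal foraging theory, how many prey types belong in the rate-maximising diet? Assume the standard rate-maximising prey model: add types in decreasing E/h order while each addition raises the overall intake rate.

1

E/h in descending order: fledglings 236, small lizards 66, voles 39.5, large insects 24.5 kJ/min. The optimal diet is the largest prefix of this list for which every included type satisfies E_i/h_i > R on the types above it.
Rate on top 1: 92.06. small lizards: 66 < 92.06 → exclude; stop.
Optimal diet: fledglings — 1 of 4 types.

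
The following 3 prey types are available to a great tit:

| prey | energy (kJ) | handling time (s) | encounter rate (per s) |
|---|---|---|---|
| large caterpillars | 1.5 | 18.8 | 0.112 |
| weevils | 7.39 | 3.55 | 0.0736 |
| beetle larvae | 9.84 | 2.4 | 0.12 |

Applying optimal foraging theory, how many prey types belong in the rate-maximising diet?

2

Profitabilities (E/h, kJ/s): beetle larvae 4.1, weevils 2.08, large caterpillars 0.0798. Add prey in this order while the next type's profitability exceeds the intake rate on those already taken.
Rate on top 1: 0.9168. weevils: 2.08 > 0.9168 → include.
Rate on top 2: 1.113. large caterpillars: 0.0798 < 1.113 → exclude; stop.
Optimal diet: beetle larvae, weevils — 2 of 3 types.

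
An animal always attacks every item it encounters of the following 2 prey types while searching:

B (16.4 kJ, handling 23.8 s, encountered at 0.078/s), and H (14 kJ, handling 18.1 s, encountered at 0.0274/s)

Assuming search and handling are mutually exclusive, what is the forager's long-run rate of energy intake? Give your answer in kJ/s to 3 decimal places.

R = (0.078×16.4 + 0.0274×14) / (1 + 0.078×23.8 + 0.0274×18.1) = 1.663/3.352 = 0.496 kJ/s.

0.496 kJ/s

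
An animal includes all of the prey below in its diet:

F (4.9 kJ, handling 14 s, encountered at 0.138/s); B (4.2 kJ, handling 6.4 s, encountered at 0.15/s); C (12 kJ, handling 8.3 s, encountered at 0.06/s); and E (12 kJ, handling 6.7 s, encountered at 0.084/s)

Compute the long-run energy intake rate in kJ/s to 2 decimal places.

R = Σλ_iE_i / (1 + Σλ_ih_i)
Numerator: 0.138×4.9 + 0.15×4.2 + 0.06×12 + 0.084×12 = 3.034
Denominator: 1 + 0.138×14 + 0.15×6.4 + 0.06×8.3 + 0.084×6.7 = 4.953
R = 3.034/4.953 = 0.6126 kJ/s

0.61 kJ/s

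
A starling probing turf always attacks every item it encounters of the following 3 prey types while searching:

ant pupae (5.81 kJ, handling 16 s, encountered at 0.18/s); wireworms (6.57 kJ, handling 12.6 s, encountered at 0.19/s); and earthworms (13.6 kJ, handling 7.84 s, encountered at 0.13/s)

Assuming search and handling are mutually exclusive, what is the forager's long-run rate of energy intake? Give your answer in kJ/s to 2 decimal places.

0.56 kJ/s

R = Σλ_iE_i / (1 + Σλ_ih_i)
Numerator: 0.18×5.81 + 0.19×6.57 + 0.13×13.6 = 4.062
Denominator: 1 + 0.18×16 + 0.19×12.6 + 0.13×7.84 = 7.293
R = 4.062/7.293 = 0.557 kJ/s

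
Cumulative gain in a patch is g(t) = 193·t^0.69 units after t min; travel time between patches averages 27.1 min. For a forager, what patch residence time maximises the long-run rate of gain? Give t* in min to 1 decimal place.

By the marginal value theorem, leave when the instantaneous gain rate g'(t) equals the habitat-wide average g(t)/(T + t).
g'(t) = 0.69·193·t^-0.31. Setting 0.69·193·t^-0.31 = 193·t^0.69/(27.1+t) gives 0.69(27.1+t) = t, so 0.31·t = 0.69×27.1.
t* = 0.69×27.1/0.31 = 60.32 min.

60.3 min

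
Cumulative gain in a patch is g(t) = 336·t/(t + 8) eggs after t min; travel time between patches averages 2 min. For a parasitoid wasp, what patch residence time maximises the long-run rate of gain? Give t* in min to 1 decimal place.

4.0 min

By the marginal value theorem, leave when the instantaneous gain rate g'(t) equals the habitat-wide average g(t)/(T + t).
g'(t) = 336·8/(t + 8)². Setting 336·8/(t+8)² = 336t/[(t+8)(2+t)] gives 8(2+t) = t(t+8), so t² = 8×2 = 16.
t* = √16 = 4 min.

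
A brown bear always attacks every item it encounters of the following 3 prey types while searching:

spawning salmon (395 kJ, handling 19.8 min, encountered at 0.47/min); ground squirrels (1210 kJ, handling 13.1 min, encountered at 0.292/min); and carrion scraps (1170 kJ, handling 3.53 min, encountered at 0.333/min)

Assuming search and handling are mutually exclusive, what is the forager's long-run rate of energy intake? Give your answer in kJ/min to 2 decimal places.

Energy encountered per unit search time: 0.47×395 + 0.292×1210 + 0.333×1170 = 928.6 kJ/min.
Handling time per unit search time: 0.47×19.8 + 0.292×13.1 + 0.333×3.53 = 14.31.
Rate = 928.6/(1 + 14.31) = 60.66 kJ/min.

60.66 kJ/min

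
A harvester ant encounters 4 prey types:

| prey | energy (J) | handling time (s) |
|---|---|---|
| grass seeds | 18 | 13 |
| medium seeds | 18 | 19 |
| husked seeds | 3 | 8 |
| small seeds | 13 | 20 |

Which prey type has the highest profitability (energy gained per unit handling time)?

In descending order of E/h:
grass seeds: 18/13 = 1.38 J/s
medium seeds: 18/19 = 0.947 J/s
small seeds: 13/20 = 0.65 J/s
husked seeds: 3/8 = 0.375 J/s

grass seeds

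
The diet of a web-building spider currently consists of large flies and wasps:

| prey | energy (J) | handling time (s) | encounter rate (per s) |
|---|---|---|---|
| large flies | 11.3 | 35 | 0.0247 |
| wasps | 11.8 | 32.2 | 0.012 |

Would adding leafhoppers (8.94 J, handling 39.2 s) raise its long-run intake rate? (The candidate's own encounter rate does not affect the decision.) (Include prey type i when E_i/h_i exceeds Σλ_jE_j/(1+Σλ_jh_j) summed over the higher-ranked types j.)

On large flies and wasps alone, R = ΣλE/(1+Σλh) = 0.4207/2.251 = 0.1869 J/s.
leafhoppers: E/h = 8.94/39.2 = 0.2281 J/s.
0.2281 > 0.1869, so adding leafhoppers raises the average — include it.

Yes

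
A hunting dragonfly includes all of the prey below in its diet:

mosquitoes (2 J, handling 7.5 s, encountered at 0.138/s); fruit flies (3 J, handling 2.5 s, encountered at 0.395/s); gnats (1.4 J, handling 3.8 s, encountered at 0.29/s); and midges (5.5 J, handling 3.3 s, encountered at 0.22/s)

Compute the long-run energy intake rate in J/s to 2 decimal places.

Energy encountered per unit search time: 0.138×2 + 0.395×3 + 0.29×1.4 + 0.22×5.5 = 3.077 J/s.
Handling time per unit search time: 0.138×7.5 + 0.395×2.5 + 0.29×3.8 + 0.22×3.3 = 3.851.
Rate = 3.077/(1 + 3.851) = 0.6344 J/s.

0.63 J/s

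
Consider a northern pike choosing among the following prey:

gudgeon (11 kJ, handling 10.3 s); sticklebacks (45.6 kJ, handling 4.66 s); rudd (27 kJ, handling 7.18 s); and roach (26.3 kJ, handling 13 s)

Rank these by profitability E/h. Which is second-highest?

In descending order of E/h:
sticklebacks: 45.6/4.66 = 9.79 kJ/s
rudd: 27/7.18 = 3.76 kJ/s
roach: 26.3/13 = 2.02 kJ/s
gudgeon: 11/10.3 = 1.07 kJ/s

rudd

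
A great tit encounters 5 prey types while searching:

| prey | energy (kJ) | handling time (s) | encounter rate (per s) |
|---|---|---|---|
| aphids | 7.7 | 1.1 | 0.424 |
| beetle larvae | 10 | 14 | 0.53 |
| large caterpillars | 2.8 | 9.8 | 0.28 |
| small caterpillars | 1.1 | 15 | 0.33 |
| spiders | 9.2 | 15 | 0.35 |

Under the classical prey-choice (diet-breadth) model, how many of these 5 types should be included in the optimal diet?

Rank by E/h (kJ/s): aphids 7, beetle larvae 0.714, spiders 0.613, large caterpillars 0.286, small caterpillars 0.0733. Include each in turn until the next type's E/h falls below the running intake rate.
Rate on top 1: 2.226. beetle larvae: 0.714 < 2.226 → exclude; stop.
Optimal diet: aphids — 1 of 5 types.

1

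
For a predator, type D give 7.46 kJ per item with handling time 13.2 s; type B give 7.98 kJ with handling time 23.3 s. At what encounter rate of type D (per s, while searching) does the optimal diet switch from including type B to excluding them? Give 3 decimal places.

0.117 per s

Drop type B once their profitability E₂/h₂ falls below the rate achievable on type D alone: E₂/h₂ = λE₁/(1 + λh₁).
Solve for λ: λE₁h₂ = E₂(1 + λh₁) → λ(E₁h₂ − E₂h₁) = E₂ → λ = E₂/(E₁h₂ − E₂h₁).
λ = 7.98/(7.46×23.3 − 7.98×13.2) = 7.98/68.48 = 0.1165 per s.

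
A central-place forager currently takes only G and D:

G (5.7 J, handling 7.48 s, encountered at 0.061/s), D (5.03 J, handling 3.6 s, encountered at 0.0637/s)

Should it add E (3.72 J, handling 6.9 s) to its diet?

Intake rate on the current diet: R = (0.061×5.7 + 0.0637×5.03) / (1 + 0.061×7.48 + 0.0637×3.6) = 0.6681/1.686 = 0.3964 J/s.
E: E/h = 3.72/6.9 = 0.5391 J/s.
0.5391 > 0.3964, so adding E raises the average — include it.

Yes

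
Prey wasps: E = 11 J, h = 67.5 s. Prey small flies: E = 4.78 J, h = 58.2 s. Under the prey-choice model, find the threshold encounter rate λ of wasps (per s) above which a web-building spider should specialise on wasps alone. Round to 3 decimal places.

At the threshold, the rate on wasps alone equals the profitability of small flies: λ·11/(1 + λ·67.5) = 4.78/58.2 = 0.08213.
Rearranging, λ(11 − 0.08213×67.5) = 0.08213, so λ = 0.08213/5.456 = 0.01505 per s.

0.015 per s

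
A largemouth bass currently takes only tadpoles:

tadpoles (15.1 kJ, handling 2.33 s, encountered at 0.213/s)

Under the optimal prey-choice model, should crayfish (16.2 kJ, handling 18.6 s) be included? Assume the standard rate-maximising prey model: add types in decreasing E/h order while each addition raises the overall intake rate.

Intake rate on the current diet: R = (0.213×15.1) / (1 + 0.213×2.33) = 3.216/1.496 = 2.15 kJ/s.
Profitability of crayfish: 16.2/18.6 = 0.871 kJ/s.
0.871 < 2.15, so adding crayfish would lower the average — exclude it.

No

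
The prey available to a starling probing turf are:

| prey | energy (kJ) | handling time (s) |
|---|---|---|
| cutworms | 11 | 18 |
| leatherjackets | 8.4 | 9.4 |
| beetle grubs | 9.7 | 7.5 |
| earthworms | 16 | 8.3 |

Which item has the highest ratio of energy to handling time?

In descending order of E/h:
earthworms: 16/8.3 = 1.93 kJ/s
beetle grubs: 9.7/7.5 = 1.29 kJ/s
leatherjackets: 8.4/9.4 = 0.894 kJ/s
cutworms: 11/18 = 0.611 kJ/s

earthworms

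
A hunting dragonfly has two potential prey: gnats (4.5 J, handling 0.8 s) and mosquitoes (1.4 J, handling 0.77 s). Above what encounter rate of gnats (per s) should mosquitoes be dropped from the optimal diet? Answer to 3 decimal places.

The zero-one rule: include mosquitoes iff E₂/h₂ > λE₁/(1+λh₁). Equality gives the switch point.
λE₁h₂ = E₂ + λE₂h₁ ⇒ λ = E₂/(E₁h₂ − E₂h₁) = 1.4/(3.465 − 1.12) = 0.597 per s.

0.597 per s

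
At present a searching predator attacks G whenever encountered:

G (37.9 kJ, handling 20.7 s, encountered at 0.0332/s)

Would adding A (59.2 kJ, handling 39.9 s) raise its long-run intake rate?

Yes

On G alone, R = ΣλE/(1+Σλh) = 1.258/1.687 = 0.7458 kJ/s.
Profitability of A: 59.2/39.9 = 1.484 kJ/s.
1.484 > 0.7458, so adding A raises the average — include it.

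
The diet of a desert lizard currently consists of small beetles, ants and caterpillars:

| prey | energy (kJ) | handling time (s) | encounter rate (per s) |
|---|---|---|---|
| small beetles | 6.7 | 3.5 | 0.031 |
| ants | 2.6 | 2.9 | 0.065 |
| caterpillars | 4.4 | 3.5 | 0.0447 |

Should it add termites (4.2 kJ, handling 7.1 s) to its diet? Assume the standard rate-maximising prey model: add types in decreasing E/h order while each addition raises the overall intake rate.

Yes

On small beetles, ants and caterpillars alone, R = ΣλE/(1+Σλh) = 0.5734/1.453 = 0.3945 kJ/s.
Profitability of termites: 4.2/7.1 = 0.5915 kJ/s.
0.5915 > 0.3945, so adding termites raises the average — include it.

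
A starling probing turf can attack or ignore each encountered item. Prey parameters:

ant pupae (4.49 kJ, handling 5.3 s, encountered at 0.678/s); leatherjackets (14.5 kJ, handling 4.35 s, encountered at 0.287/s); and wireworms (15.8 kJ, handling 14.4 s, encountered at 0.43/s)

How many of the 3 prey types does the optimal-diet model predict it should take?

1

Profitabilities (E/h, kJ/s): leatherjackets 3.33, wireworms 1.1, ant pupae 0.847. Add prey in this order while the next type's profitability exceeds the intake rate on those already taken.
Rate on top 1: 1.851. wireworms: 1.1 < 1.851 → exclude; stop.
Optimal diet: leatherjackets — 1 of 3 types.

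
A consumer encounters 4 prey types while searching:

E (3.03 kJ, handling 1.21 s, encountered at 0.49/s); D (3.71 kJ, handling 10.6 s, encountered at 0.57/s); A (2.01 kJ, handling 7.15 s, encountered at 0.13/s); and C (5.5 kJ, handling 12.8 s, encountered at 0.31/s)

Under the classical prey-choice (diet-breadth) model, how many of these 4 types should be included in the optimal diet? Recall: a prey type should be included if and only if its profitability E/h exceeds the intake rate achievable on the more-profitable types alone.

1

Rank by E/h (kJ/s): E 2.5, C 0.43, D 0.35, A 0.281. Include each in turn until the next type's E/h falls below the running intake rate.
Rate on top 1: 0.9321. C: 0.43 < 0.9321 → exclude; stop.
Optimal diet: E — 1 of 4 types.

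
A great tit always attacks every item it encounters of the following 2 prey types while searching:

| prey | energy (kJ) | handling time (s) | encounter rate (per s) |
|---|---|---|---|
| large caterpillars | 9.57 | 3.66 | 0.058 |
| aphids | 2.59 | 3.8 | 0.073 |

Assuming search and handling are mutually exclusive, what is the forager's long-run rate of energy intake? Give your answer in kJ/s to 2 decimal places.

R = (0.058×9.57 + 0.073×2.59) / (1 + 0.058×3.66 + 0.073×3.8) = 0.7441/1.49 = 0.4995 kJ/s.

0.50 kJ/s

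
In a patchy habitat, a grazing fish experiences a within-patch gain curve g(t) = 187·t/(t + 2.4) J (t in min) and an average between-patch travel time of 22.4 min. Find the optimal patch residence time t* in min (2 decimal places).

7.33 min

By the marginal value theorem, leave when the instantaneous gain rate g'(t) equals the habitat-wide average g(t)/(T + t).
g'(t) = 187·2.4/(t + 2.4)². Setting 187·2.4/(t+2.4)² = 187t/[(t+2.4)(22.4+t)] gives 2.4(22.4+t) = t(t+2.4), so t² = 2.4×22.4 = 53.76.
t* = √53.76 = 7.332 min.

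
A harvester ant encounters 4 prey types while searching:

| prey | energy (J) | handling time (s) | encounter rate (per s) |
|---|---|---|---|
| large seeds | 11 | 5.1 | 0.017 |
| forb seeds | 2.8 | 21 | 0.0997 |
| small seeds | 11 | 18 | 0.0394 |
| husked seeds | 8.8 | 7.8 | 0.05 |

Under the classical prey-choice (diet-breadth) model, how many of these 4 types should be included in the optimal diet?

3

E/h in descending order: large seeds 2.16, husked seeds 1.13, small seeds 0.611, forb seeds 0.133 J/s. The optimal diet is the largest prefix of this list for which every included type satisfies E_i/h_i > R on the types above it.
Rate on top 1: 0.1721. husked seeds: 1.13 > 0.1721 → include.
Rate on top 2: 0.4246. small seeds: 0.611 > 0.4246 → include.
Rate on top 3: 0.4851. forb seeds: 0.133 < 0.4851 → exclude; stop.
Optimal diet: large seeds, husked seeds, small seeds — 3 of 4 types.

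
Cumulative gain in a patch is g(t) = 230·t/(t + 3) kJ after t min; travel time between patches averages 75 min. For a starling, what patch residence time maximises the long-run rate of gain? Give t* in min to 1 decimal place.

By the marginal value theorem, leave when the instantaneous gain rate g'(t) equals the habitat-wide average g(t)/(T + t).
g'(t) = 230·3/(t + 3)². Setting 230·3/(t+3)² = 230t/[(t+3)(75+t)] gives 3(75+t) = t(t+3), so t² = 3×75 = 225.
t* = √225 = 15 min.

15.0 min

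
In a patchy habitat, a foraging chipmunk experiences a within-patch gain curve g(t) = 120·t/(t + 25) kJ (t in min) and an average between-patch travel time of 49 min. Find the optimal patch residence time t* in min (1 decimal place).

35.0 min

Maximise g(t)/(T+t): set derivative to zero → g'(t)(T+t) = g(t).
g'(t) = 120·25/(t + 25)². Setting 120·25/(t+25)² = 120t/[(t+25)(49+t)] gives 25(49+t) = t(t+25), so t² = 25×49 = 1225.
t* = √1225 = 35 min.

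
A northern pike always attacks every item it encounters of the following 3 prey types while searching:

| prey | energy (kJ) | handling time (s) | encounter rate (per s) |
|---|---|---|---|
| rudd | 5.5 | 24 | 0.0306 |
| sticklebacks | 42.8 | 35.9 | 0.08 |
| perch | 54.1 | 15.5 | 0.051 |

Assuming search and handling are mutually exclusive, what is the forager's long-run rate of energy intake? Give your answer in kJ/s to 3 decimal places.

Energy encountered per unit search time: 0.0306×5.5 + 0.08×42.8 + 0.051×54.1 = 6.351 kJ/s.
Handling time per unit search time: 0.0306×24 + 0.08×35.9 + 0.051×15.5 = 4.397.
Rate = 6.351/(1 + 4.397) = 1.177 kJ/s.

1.177 kJ/s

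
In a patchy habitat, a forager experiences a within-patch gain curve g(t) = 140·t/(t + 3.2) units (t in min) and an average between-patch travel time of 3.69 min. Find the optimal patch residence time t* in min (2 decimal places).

3.44 min

Optimal t* satisfies g'(t*) = g(t*)/(T + t*).
g'(t) = 140·3.2/(t + 3.2)². Setting 140·3.2/(t+3.2)² = 140t/[(t+3.2)(3.69+t)] gives 3.2(3.69+t) = t(t+3.2), so t² = 3.2×3.69 = 11.81.
t* = √11.81 = 3.436 min.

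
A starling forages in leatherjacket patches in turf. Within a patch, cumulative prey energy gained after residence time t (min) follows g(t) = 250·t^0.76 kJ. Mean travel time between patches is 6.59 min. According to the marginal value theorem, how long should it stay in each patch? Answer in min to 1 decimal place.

20.9 min

Maximise g(t)/(T+t): set derivative to zero → g'(t)(T+t) = g(t).
g'(t) = 0.76·250·t^-0.24. Setting 0.76·250·t^-0.24 = 250·t^0.76/(6.59+t) gives 0.76(6.59+t) = t, so 0.24·t = 0.76×6.59.
t* = 0.76×6.59/0.24 = 20.87 min.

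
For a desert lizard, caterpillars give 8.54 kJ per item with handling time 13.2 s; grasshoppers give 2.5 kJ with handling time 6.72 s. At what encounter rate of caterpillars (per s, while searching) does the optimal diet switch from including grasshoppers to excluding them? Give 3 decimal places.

0.103 per s

At the threshold, the rate on caterpillars alone equals the profitability of grasshoppers: λ·8.54/(1 + λ·13.2) = 2.5/6.72 = 0.372.
Rearranging, λ(8.54 − 0.372×13.2) = 0.372, so λ = 0.372/3.629 = 0.1025 per s.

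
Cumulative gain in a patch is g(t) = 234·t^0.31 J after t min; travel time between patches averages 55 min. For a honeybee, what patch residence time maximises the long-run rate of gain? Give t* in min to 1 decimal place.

Maximise g(t)/(T+t): set derivative to zero → g'(t)(T+t) = g(t).
g'(t) = 0.31·234·t^-0.69. Setting 0.31·234·t^-0.69 = 234·t^0.31/(55+t) gives 0.31(55+t) = t, so 0.69·t = 0.31×55.
t* = 0.31×55/0.69 = 24.71 min.

24.7 min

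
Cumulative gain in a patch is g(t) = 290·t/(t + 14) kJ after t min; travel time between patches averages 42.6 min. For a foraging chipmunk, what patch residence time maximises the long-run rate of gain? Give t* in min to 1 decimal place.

Optimal t* satisfies g'(t*) = g(t*)/(T + t*).
g'(t) = 290·14/(t + 14)². Setting 290·14/(t+14)² = 290t/[(t+14)(42.6+t)] gives 14(42.6+t) = t(t+14), so t² = 14×42.6 = 596.4.
t* = √596.4 = 24.42 min.

24.4 min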